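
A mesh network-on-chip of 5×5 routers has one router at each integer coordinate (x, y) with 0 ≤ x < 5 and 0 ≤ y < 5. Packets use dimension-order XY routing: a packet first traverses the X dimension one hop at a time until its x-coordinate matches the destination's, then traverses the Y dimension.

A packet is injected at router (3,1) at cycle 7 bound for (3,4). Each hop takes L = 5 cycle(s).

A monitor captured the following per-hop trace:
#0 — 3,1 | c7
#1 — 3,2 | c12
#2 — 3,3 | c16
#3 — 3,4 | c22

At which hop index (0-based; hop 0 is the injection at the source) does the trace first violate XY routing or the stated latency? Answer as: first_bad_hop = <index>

first_bad_hop = 2

  1: Δx=+0 Δy=+1 Δt=5 [ok]
  2: Δx=+0 Δy=+1 Δt=4 [BAD: Δcyc=4≠L]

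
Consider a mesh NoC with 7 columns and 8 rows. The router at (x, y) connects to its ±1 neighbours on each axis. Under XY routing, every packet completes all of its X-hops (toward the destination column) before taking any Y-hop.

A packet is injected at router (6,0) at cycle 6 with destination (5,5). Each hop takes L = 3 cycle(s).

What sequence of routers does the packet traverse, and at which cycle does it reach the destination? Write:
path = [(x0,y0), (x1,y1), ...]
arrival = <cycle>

  0. router=(6,0) cycle=6 (inject)
  1. router=(5,0) cycle=9 dir=W
  2. router=(5,1) cycle=12 dir=N
  3. router=(5,2) cycle=15 dir=N
  4. router=(5,3) cycle=18 dir=N
  5. router=(5,4) cycle=21 dir=N
  6. router=(5,5) cycle=24 dir=N

path = [(6,0), (5,0), (5,1), (5,2), (5,3), (5,4), (5,5)]
arrival = 24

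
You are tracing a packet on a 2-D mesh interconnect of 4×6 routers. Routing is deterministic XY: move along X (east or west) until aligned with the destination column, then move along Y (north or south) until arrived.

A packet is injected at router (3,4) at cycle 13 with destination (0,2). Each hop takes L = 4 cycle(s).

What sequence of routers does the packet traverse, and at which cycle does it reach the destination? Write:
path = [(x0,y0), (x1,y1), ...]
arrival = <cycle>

[0] x=3 y=4 t=13
[1] x=2 y=4 t=17 →W
[2] x=1 y=4 t=21 →W
[3] x=0 y=4 t=25 →W
[4] x=0 y=3 t=29 →S
[5] x=0 y=2 t=33 →S

path = [(3,4), (2,4), (1,4), (0,4), (0,3), (0,2)]
arrival = 33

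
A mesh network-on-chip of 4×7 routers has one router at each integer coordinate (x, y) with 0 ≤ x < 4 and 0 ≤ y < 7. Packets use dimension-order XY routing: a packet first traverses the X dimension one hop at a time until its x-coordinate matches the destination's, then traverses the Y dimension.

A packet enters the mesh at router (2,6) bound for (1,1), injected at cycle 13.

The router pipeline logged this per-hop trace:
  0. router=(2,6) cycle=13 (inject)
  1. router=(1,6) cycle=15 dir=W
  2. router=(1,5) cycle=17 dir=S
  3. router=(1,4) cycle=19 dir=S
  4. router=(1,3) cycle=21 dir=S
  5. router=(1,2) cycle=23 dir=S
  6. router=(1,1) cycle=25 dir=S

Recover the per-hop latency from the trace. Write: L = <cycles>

cyc[1] − cyc[0] = 15 − 13 = 2.
That increment is L by definition: L = 2.

L = 2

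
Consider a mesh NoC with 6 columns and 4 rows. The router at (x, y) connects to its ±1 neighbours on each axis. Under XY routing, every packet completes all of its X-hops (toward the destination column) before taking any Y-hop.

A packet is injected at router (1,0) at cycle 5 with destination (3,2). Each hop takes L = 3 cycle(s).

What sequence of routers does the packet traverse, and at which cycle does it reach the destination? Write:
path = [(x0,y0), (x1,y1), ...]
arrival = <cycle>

path = [(1,0), (2,0), (3,0), (3,1), (3,2)]
arrival = 17

hop 0: (1,0) @ cyc 5
hop 1: (2,0) @ cyc 8  [E]
hop 2: (3,0) @ cyc 11  [E]
hop 3: (3,1) @ cyc 14  [N]
hop 4: (3,2) @ cyc 17  [N]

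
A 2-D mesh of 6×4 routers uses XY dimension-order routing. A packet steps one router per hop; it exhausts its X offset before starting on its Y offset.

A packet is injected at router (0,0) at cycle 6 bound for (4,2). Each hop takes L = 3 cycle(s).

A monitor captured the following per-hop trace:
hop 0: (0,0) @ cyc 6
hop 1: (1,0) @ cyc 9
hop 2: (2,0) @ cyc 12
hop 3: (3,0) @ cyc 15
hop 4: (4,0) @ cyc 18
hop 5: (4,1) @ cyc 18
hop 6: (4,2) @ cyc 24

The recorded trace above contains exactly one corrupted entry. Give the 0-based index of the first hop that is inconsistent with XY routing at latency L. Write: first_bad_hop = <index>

first_bad_hop = 5

[1] (+1,+0) / 3c ⇒ ok
[2] (+1,+0) / 3c ⇒ ok
[3] (+1,+0) / 3c ⇒ ok
[4] (+1,+0) / 3c ⇒ ok
[5] (+0,+1) / 0c ⇒ BAD: Δcyc=0≠L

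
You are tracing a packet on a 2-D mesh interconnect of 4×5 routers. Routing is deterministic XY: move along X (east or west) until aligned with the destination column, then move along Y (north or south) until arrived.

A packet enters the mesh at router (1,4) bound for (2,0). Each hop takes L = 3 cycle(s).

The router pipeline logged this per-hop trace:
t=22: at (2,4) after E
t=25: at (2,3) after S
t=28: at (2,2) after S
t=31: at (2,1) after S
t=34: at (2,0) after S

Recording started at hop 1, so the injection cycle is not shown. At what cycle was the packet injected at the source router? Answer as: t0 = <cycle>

Hop 1 reached at cycle 22; hop k is at t0 + k·L.
Subtract one hop: t0 = 22 − 3 = 19.

t0 = 19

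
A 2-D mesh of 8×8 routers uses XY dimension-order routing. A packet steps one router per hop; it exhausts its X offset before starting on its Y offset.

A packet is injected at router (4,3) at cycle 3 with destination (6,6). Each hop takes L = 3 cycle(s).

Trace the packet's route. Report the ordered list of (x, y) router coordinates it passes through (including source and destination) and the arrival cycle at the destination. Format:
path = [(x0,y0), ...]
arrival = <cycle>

path = [(4,3), (5,3), (6,3), (6,4), (6,5), (6,6)]
arrival = 18

[0] x=4 y=3 t=3
[1] x=5 y=3 t=6 →E
[2] x=6 y=3 t=9 →E
[3] x=6 y=4 t=12 →N
[4] x=6 y=5 t=15 →N
[5] x=6 y=6 t=18 →N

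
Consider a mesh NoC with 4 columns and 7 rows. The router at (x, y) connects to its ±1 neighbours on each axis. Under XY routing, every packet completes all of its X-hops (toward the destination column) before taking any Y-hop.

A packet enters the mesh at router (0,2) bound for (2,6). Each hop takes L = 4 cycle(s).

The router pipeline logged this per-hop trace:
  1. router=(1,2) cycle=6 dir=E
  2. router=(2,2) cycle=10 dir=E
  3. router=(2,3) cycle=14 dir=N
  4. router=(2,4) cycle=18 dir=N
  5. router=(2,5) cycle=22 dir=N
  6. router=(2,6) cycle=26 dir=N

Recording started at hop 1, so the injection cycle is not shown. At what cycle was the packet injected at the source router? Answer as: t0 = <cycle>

t0 = 2

The first recorded entry is hop 1 at cycle 6.
t0 = cyc[1] − L = 6 − 4 = 2.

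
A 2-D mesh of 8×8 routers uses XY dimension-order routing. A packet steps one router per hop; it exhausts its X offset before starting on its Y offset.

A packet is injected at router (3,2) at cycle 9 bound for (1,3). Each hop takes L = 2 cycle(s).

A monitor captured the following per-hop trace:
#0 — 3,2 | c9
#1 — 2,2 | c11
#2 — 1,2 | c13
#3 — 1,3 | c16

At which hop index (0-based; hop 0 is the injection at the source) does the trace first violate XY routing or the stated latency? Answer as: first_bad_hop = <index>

hop 1: step (-1,+0), +2 cyc — ok
hop 2: step (-1,+0), +2 cyc — ok
hop 3: step (+0,+1), +3 cyc — BAD: Δcyc=3≠L

first_bad_hop = 3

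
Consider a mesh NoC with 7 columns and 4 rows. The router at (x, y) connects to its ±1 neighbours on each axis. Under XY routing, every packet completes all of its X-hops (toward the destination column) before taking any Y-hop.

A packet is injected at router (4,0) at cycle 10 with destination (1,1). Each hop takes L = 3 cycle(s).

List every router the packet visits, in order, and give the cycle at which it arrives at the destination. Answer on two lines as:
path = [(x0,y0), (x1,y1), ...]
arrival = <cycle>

#0 — 4,0 | c10
#1 — 3,0 | c13 | W
#2 — 2,0 | c16 | W
#3 — 1,0 | c19 | W
#4 — 1,1 | c22 | N

path = [(4,0), (3,0), (2,0), (1,0), (1,1)]
arrival = 22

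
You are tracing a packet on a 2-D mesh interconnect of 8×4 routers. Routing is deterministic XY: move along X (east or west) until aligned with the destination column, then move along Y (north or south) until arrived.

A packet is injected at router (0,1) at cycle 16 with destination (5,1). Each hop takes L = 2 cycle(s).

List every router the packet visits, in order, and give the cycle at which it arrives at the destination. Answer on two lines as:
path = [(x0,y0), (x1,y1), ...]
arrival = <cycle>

hop 0: (0,1) @ cyc 16
hop 1: (1,1) @ cyc 18  [E]
hop 2: (2,1) @ cyc 20  [E]
hop 3: (3,1) @ cyc 22  [E]
hop 4: (4,1) @ cyc 24  [E]
hop 5: (5,1) @ cyc 26  [E]

path = [(0,1), (1,1), (2,1), (3,1), (4,1), (5,1)]
arrival = 26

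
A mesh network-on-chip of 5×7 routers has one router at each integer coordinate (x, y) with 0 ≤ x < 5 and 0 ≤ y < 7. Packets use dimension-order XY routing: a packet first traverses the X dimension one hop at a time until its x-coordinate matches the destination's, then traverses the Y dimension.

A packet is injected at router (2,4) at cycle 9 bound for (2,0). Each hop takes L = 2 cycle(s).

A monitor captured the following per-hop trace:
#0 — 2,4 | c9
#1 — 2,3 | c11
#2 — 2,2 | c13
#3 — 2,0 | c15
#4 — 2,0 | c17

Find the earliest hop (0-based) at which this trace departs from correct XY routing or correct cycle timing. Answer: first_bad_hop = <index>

first_bad_hop = 3

  1: Δx=+0 Δy=-1 Δt=2 [ok]
  2: Δx=+0 Δy=-1 Δt=2 [ok]
  3: Δx=+0 Δy=-2 Δt=2 [BAD: non-unit step]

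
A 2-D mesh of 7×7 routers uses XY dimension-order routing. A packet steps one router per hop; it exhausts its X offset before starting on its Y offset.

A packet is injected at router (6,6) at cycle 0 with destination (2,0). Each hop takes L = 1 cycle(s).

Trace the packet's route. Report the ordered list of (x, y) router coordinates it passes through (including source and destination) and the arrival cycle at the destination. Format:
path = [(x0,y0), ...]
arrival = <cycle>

path = [(6,6), (5,6), (4,6), (3,6), (2,6), (2,5), (2,4), (2,3), (2,2), (2,1), (2,0)]
arrival = 10

t=0: at (6,6)
t=1: at (5,6) after W
t=2: at (4,6) after W
t=3: at (3,6) after W
t=4: at (2,6) after W
t=5: at (2,5) after S
t=6: at (2,4) after S
t=7: at (2,3) after S
t=8: at (2,2) after S
t=9: at (2,1) after S
t=10: at (2,0) after S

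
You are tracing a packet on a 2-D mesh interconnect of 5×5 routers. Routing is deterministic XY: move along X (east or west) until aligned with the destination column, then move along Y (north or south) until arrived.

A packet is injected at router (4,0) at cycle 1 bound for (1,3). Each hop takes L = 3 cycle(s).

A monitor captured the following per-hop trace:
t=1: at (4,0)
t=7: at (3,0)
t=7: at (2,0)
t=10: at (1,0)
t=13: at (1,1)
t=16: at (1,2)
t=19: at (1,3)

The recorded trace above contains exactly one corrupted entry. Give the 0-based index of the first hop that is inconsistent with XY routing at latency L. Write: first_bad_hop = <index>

first_bad_hop = 1

[1] (-1,+0) / 6c ⇒ BAD: Δcyc=6≠L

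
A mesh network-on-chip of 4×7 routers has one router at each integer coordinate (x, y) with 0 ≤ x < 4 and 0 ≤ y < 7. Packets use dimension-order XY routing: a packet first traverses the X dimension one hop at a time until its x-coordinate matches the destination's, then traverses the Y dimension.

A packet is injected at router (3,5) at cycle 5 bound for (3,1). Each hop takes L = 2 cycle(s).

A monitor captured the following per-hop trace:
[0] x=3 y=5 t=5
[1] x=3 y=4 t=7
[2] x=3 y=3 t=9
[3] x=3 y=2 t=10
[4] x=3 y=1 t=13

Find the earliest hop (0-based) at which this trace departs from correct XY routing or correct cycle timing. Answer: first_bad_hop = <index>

  1: Δx=+0 Δy=-1 Δt=2 [ok]
  2: Δx=+0 Δy=-1 Δt=2 [ok]
  3: Δx=+0 Δy=-1 Δt=1 [BAD: Δcyc=1≠L]

first_bad_hop = 3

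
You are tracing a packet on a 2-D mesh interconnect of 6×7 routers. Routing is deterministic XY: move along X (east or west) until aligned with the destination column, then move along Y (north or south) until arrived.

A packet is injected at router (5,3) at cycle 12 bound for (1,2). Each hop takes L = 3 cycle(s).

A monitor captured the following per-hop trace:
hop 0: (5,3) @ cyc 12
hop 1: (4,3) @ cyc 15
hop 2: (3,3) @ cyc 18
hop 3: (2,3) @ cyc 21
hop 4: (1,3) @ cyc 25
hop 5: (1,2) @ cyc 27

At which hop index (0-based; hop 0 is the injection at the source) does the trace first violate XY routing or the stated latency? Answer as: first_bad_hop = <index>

[1] (-1,+0) / 3c ⇒ ok
[2] (-1,+0) / 3c ⇒ ok
[3] (-1,+0) / 3c ⇒ ok
[4] (-1,+0) / 4c ⇒ BAD: Δcyc=4≠L

first_bad_hop = 4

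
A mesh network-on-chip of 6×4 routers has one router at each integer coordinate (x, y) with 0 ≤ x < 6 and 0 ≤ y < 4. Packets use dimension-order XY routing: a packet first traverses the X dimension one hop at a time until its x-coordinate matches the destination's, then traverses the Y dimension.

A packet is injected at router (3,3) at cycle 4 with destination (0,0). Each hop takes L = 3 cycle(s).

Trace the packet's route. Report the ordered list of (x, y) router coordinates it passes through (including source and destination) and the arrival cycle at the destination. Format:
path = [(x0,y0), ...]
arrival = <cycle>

  0. router=(3,3) cycle=4 (inject)
  1. router=(2,3) cycle=7 dir=W
  2. router=(1,3) cycle=10 dir=W
  3. router=(0,3) cycle=13 dir=W
  4. router=(0,2) cycle=16 dir=S
  5. router=(0,1) cycle=19 dir=S
  6. router=(0,0) cycle=22 dir=S

path = [(3,3), (2,3), (1,3), (0,3), (0,2), (0,1), (0,0)]
arrival = 22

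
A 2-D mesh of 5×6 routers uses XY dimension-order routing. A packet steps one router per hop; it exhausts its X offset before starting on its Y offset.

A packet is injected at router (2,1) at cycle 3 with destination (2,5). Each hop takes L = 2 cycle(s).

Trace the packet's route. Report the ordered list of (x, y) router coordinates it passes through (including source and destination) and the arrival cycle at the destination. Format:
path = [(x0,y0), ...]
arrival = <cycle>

path = [(2,1), (2,2), (2,3), (2,4), (2,5)]
arrival = 11

hop 0: (2,1) @ cyc 3
hop 1: (2,2) @ cyc 5  [N]
hop 2: (2,3) @ cyc 7  [N]
hop 3: (2,4) @ cyc 9  [N]
hop 4: (2,5) @ cyc 11  [N]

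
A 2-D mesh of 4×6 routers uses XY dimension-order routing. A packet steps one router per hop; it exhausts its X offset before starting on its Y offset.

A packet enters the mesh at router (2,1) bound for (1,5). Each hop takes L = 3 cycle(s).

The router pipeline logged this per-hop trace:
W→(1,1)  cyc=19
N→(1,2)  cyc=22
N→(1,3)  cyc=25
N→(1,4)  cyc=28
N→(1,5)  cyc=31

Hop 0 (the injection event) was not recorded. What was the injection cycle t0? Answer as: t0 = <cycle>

t0 = 16

The first recorded entry is hop 1 at cycle 19.
Therefore t0 = 19 − L = 16.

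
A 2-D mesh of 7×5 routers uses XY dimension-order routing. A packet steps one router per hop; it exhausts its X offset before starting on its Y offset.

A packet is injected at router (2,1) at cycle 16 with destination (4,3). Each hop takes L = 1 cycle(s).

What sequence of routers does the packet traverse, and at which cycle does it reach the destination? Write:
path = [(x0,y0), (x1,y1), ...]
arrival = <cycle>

t=16: at (2,1)
t=17: at (3,1) after E
t=18: at (4,1) after E
t=19: at (4,2) after N
t=20: at (4,3) after N

path = [(2,1), (3,1), (4,1), (4,2), (4,3)]
arrival = 20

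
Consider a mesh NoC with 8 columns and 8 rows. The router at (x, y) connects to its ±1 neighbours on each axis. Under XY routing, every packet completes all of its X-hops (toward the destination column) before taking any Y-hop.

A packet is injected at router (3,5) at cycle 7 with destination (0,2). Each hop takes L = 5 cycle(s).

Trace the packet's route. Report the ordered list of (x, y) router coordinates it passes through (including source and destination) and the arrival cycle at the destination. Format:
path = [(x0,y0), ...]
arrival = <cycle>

path = [(3,5), (2,5), (1,5), (0,5), (0,4), (0,3), (0,2)]
arrival = 37

hop 0: (3,5) @ cyc 7
hop 1: (2,5) @ cyc 12  [W]
hop 2: (1,5) @ cyc 17  [W]
hop 3: (0,5) @ cyc 22  [W]
hop 4: (0,4) @ cyc 27  [S]
hop 5: (0,3) @ cyc 32  [S]
hop 6: (0,2) @ cyc 37  [S]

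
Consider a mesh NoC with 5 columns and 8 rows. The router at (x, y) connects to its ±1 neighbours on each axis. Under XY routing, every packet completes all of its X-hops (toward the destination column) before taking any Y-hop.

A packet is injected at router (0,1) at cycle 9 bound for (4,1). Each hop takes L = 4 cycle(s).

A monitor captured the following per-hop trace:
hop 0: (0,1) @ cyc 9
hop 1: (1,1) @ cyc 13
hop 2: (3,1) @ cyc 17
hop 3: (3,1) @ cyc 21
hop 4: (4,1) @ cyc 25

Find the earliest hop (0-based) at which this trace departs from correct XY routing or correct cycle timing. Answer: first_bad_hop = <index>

[1] (+1,+0) / 4c ⇒ ok
[2] (+2,+0) / 4c ⇒ BAD: non-unit step

first_bad_hop = 2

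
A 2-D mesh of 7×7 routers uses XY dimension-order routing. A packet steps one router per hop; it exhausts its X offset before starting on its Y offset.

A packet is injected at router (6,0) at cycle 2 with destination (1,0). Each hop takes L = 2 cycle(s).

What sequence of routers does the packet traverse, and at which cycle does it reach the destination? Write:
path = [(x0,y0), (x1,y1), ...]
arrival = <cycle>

path = [(6,0), (5,0), (4,0), (3,0), (2,0), (1,0)]
arrival = 12

t=2: at (6,0)
t=4: at (5,0) after W
t=6: at (4,0) after W
t=8: at (3,0) after W
t=10: at (2,0) after W
t=12: at (1,0) after W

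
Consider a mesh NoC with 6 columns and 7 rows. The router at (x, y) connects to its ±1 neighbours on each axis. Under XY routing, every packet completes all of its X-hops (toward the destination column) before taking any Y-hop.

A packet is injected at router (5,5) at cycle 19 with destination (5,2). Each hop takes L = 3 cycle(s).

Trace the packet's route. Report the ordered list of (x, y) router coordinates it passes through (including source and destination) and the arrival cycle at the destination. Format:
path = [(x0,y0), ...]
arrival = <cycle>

path = [(5,5), (5,4), (5,3), (5,2)]
arrival = 28

  0. router=(5,5) cycle=19 (inject)
  1. router=(5,4) cycle=22 dir=S
  2. router=(5,3) cycle=25 dir=S
  3. router=(5,2) cycle=28 dir=S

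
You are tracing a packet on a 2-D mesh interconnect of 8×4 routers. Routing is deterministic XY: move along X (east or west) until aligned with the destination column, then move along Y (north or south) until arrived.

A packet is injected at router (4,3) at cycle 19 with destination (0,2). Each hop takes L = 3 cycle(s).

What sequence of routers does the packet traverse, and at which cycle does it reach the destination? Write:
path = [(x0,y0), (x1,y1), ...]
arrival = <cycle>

path = [(4,3), (3,3), (2,3), (1,3), (0,3), (0,2)]
arrival = 34

  0. router=(4,3) cycle=19 (inject)
  1. router=(3,3) cycle=22 dir=W
  2. router=(2,3) cycle=25 dir=W
  3. router=(1,3) cycle=28 dir=W
  4. router=(0,3) cycle=31 dir=W
  5. router=(0,2) cycle=34 dir=S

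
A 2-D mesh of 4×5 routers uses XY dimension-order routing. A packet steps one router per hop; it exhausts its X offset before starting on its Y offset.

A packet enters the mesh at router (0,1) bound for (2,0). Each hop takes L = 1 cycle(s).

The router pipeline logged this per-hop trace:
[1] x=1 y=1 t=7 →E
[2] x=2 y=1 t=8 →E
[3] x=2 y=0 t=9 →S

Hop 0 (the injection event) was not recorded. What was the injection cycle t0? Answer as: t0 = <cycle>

t0 = 6

cyc[1] = 7 and cyc[k] = t0 + k·L for every k.
Therefore t0 = 7 − L = 6.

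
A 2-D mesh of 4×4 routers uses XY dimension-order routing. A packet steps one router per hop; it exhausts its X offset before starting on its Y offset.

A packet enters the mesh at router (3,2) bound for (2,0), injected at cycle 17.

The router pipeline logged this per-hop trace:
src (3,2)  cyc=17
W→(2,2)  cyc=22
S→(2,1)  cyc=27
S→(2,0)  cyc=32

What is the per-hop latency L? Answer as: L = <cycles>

Between hops 0 and 1 the cycle counter advances 22 − 17 = 5.
One hop costs L cycles, so L = 5.

L = 5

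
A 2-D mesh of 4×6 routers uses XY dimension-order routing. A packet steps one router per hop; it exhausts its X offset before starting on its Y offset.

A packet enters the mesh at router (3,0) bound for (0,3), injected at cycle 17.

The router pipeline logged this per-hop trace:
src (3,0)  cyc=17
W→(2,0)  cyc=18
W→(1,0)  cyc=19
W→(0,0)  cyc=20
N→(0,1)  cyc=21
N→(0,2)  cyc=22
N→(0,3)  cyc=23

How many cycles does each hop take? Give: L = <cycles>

L = 1

Δcyc across hop 0→1: 18 − 17 = 1.
Each hop adds L, hence L = 1.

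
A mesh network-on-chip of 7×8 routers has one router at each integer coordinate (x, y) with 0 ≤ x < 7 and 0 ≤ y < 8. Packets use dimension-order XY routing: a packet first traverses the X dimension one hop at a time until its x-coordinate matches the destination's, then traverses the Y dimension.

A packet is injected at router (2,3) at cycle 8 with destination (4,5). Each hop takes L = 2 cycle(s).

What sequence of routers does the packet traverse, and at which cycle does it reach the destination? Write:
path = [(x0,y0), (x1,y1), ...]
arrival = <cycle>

src (2,3)  cyc=8
E→(3,3)  cyc=10
E→(4,3)  cyc=12
N→(4,4)  cyc=14
N→(4,5)  cyc=16

path = [(2,3), (3,3), (4,3), (4,4), (4,5)]
arrival = 16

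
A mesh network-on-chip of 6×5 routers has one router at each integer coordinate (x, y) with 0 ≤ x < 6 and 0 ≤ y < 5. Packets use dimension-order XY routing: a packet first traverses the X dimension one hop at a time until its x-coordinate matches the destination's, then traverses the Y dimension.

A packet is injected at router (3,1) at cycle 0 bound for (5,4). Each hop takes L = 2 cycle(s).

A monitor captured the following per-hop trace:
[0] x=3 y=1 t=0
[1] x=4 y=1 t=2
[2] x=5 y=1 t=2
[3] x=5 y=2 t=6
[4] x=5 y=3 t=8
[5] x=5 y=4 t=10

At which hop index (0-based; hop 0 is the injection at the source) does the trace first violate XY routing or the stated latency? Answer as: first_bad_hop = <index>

[1] (+1,+0) / 2c ⇒ ok
[2] (+1,+0) / 0c ⇒ BAD: Δcyc=0≠L

first_bad_hop = 2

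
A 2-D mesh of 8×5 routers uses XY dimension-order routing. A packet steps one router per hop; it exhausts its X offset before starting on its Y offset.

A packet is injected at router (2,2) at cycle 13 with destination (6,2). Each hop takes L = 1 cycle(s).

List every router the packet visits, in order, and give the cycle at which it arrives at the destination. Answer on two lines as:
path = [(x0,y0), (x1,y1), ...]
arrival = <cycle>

#0 — 2,2 | c13
#1 — 3,2 | c14 | E
#2 — 4,2 | c15 | E
#3 — 5,2 | c16 | E
#4 — 6,2 | c17 | E

path = [(2,2), (3,2), (4,2), (5,2), (6,2)]
arrival = 17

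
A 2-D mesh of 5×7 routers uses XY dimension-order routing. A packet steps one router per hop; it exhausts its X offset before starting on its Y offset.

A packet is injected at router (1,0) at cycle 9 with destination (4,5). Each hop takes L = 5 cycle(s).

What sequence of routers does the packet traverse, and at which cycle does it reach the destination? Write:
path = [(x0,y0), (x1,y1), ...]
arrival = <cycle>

path = [(1,0), (2,0), (3,0), (4,0), (4,1), (4,2), (4,3), (4,4), (4,5)]
arrival = 49

[0] x=1 y=0 t=9
[1] x=2 y=0 t=14 →E
[2] x=3 y=0 t=19 →E
[3] x=4 y=0 t=24 →E
[4] x=4 y=1 t=29 →N
[5] x=4 y=2 t=34 →N
[6] x=4 y=3 t=39 →N
[7] x=4 y=4 t=44 →N
[8] x=4 y=5 t=49 →N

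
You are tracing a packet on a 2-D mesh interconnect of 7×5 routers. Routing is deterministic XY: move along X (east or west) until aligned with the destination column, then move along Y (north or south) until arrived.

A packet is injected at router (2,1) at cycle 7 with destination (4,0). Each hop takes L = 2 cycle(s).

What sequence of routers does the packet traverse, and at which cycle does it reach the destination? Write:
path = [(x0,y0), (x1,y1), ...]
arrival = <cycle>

path = [(2,1), (3,1), (4,1), (4,0)]
arrival = 13

t=7: at (2,1)
t=9: at (3,1) after E
t=11: at (4,1) after E
t=13: at (4,0) after S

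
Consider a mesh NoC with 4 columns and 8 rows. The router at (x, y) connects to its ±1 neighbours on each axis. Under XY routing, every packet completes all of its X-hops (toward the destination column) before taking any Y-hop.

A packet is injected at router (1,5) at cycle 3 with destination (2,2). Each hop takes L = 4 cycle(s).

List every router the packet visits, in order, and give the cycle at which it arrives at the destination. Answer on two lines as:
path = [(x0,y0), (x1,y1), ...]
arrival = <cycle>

hop 0: (1,5) @ cyc 3
hop 1: (2,5) @ cyc 7  [E]
hop 2: (2,4) @ cyc 11  [S]
hop 3: (2,3) @ cyc 15  [S]
hop 4: (2,2) @ cyc 19  [S]

path = [(1,5), (2,5), (2,4), (2,3), (2,2)]
arrival = 19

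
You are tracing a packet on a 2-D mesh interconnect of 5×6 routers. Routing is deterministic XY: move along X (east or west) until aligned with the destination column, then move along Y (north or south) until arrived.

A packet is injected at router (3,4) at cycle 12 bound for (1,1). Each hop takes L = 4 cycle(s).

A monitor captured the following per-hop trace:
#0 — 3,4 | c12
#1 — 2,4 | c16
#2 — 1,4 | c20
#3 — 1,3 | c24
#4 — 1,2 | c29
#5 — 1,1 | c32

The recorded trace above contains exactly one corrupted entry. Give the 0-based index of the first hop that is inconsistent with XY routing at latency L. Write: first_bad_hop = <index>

hop 1: step (-1,+0), +4 cyc — ok
hop 2: step (-1,+0), +4 cyc — ok
hop 3: step (+0,-1), +4 cyc — ok
hop 4: step (+0,-1), +5 cyc — BAD: Δcyc=5≠L

first_bad_hop = 4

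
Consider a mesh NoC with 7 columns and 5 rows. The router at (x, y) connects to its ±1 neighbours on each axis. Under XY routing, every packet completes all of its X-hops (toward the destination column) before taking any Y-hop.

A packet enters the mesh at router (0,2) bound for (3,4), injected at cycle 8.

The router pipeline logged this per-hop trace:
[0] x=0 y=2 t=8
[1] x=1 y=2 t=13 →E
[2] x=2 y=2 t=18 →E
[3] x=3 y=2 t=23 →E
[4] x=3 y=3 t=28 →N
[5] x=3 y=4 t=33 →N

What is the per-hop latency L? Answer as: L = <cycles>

L = 5

Δcyc across hop 0→1: 13 − 8 = 5.
Per-hop latency L = Δcyc = 5.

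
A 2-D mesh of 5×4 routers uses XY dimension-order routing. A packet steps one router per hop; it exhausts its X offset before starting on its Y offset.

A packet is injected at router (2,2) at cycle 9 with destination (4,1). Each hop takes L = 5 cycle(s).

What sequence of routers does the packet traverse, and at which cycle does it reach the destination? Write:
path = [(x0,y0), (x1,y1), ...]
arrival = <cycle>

src (2,2)  cyc=9
E→(3,2)  cyc=14
E→(4,2)  cyc=19
S→(4,1)  cyc=24

path = [(2,2), (3,2), (4,2), (4,1)]
arrival = 24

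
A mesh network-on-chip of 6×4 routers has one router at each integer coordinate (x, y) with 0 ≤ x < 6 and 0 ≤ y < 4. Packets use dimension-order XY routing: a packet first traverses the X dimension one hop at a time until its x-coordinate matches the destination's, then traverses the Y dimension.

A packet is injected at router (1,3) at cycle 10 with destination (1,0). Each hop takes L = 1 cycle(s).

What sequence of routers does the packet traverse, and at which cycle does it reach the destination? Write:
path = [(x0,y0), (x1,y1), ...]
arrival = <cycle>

t=10: at (1,3)
t=11: at (1,2) after S
t=12: at (1,1) after S
t=13: at (1,0) after S

path = [(1,3), (1,2), (1,1), (1,0)]
arrival = 13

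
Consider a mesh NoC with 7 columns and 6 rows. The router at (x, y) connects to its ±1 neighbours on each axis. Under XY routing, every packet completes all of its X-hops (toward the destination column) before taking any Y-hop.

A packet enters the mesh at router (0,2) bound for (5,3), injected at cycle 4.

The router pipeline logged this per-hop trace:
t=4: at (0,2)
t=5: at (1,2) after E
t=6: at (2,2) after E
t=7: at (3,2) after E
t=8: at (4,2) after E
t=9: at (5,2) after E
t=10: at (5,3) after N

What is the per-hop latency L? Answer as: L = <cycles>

L = 1

From hop 0 (4) to hop 1 (5): +1 cycles.
That increment is L by definition: L = 1.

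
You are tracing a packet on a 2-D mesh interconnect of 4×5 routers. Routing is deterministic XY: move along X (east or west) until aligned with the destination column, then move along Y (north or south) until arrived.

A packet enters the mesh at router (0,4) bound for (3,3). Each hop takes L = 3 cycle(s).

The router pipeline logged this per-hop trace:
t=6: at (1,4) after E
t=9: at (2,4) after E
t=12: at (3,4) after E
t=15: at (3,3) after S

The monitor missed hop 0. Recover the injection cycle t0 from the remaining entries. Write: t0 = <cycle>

Hop 1 reached at cycle 6; hop k is at t0 + k·L.
So t0 = 6 − 1·3 = 3.

t0 = 3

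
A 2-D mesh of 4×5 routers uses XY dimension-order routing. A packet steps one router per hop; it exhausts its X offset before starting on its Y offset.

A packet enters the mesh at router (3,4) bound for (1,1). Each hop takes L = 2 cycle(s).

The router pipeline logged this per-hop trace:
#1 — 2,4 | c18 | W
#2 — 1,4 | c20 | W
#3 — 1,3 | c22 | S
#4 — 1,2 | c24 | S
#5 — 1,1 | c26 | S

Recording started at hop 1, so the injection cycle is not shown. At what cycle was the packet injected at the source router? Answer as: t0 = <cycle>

t0 = 16

cyc[1] = 18 and cyc[k] = t0 + k·L for every k.
So t0 = 18 − 1·2 = 16.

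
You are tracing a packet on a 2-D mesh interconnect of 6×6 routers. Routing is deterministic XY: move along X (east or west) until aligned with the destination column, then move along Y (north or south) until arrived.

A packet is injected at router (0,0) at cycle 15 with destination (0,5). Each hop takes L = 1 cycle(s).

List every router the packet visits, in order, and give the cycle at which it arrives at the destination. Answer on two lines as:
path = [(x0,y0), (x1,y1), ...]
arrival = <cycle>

hop 0: (0,0) @ cyc 15
hop 1: (0,1) @ cyc 16  [N]
hop 2: (0,2) @ cyc 17  [N]
hop 3: (0,3) @ cyc 18  [N]
hop 4: (0,4) @ cyc 19  [N]
hop 5: (0,5) @ cyc 20  [N]

path = [(0,0), (0,1), (0,2), (0,3), (0,4), (0,5)]
arrival = 20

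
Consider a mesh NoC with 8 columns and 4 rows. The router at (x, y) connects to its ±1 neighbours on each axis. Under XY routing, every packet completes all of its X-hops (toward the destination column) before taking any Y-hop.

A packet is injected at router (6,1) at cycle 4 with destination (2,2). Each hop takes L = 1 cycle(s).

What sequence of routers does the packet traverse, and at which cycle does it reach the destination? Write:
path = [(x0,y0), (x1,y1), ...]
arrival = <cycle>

path = [(6,1), (5,1), (4,1), (3,1), (2,1), (2,2)]
arrival = 9

t=4: at (6,1)
t=5: at (5,1) after W
t=6: at (4,1) after W
t=7: at (3,1) after W
t=8: at (2,1) after W
t=9: at (2,2) after N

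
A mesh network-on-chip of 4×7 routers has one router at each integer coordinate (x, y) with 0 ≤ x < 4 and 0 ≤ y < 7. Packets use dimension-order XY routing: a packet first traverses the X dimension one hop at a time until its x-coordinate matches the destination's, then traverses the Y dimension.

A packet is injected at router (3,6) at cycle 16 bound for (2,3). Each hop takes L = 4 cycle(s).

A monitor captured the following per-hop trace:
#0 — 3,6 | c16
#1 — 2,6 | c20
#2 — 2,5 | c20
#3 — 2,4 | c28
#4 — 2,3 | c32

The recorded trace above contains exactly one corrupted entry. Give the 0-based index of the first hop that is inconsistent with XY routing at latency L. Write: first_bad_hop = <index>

  1: Δx=-1 Δy=+0 Δt=4 [ok]
  2: Δx=+0 Δy=-1 Δt=0 [BAD: Δcyc=0≠L]

first_bad_hop = 2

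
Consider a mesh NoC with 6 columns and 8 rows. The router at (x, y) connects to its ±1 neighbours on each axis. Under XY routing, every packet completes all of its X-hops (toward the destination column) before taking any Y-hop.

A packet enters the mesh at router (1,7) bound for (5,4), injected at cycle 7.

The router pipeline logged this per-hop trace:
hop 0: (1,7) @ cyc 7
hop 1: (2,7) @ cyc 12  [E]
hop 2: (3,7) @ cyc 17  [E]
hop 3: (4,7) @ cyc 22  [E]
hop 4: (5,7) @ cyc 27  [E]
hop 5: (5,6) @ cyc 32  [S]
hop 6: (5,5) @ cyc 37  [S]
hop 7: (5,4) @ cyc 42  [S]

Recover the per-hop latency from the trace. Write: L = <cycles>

L = 5

From hop 0 (7) to hop 1 (12): +5 cycles.
One hop costs L cycles, so L = 5.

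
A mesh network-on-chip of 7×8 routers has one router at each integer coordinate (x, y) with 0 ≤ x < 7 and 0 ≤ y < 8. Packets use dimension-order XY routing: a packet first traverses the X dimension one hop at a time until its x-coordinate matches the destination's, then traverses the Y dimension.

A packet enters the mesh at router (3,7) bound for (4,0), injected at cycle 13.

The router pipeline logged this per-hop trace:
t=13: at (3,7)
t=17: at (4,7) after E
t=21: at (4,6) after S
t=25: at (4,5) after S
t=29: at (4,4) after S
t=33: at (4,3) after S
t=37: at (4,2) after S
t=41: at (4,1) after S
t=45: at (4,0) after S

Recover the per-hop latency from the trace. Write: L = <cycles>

L = 4

Between hops 0 and 1 the cycle counter advances 17 − 13 = 4.
Per-hop latency L = Δcyc = 4.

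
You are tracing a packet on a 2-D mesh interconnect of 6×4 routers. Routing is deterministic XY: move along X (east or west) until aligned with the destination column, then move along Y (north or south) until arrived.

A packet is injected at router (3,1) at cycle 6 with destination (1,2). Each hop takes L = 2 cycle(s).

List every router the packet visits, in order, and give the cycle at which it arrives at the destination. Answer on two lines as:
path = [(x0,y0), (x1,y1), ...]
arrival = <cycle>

path = [(3,1), (2,1), (1,1), (1,2)]
arrival = 12

src (3,1)  cyc=6
W→(2,1)  cyc=8
W→(1,1)  cyc=10
N→(1,2)  cyc=12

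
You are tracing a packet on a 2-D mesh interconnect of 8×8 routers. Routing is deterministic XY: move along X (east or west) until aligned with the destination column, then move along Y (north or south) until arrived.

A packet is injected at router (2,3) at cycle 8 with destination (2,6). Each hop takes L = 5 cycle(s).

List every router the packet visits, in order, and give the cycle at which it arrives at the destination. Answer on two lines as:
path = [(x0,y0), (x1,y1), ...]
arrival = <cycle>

src (2,3)  cyc=8
N→(2,4)  cyc=13
N→(2,5)  cyc=18
N→(2,6)  cyc=23

path = [(2,3), (2,4), (2,5), (2,6)]
arrival = 23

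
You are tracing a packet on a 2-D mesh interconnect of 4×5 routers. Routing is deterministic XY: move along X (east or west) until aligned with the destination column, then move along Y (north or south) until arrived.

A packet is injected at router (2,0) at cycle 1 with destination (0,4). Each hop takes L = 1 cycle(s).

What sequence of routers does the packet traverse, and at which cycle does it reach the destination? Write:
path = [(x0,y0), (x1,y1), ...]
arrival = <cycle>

[0] x=2 y=0 t=1
[1] x=1 y=0 t=2 →W
[2] x=0 y=0 t=3 →W
[3] x=0 y=1 t=4 →N
[4] x=0 y=2 t=5 →N
[5] x=0 y=3 t=6 →N
[6] x=0 y=4 t=7 →N

path = [(2,0), (1,0), (0,0), (0,1), (0,2), (0,3), (0,4)]
arrival = 7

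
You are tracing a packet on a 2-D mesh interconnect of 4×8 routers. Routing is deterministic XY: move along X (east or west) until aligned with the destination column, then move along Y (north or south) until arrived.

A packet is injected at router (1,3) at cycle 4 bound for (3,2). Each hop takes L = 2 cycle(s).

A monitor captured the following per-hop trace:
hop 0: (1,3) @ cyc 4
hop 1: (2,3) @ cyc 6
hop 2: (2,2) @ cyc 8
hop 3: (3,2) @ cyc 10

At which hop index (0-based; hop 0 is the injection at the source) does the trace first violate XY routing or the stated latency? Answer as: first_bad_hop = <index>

hop 1: step (+1,+0), +2 cyc — ok
hop 2: step (+0,-1), +2 cyc — BAD: Y-move but x=2≠3

first_bad_hop = 2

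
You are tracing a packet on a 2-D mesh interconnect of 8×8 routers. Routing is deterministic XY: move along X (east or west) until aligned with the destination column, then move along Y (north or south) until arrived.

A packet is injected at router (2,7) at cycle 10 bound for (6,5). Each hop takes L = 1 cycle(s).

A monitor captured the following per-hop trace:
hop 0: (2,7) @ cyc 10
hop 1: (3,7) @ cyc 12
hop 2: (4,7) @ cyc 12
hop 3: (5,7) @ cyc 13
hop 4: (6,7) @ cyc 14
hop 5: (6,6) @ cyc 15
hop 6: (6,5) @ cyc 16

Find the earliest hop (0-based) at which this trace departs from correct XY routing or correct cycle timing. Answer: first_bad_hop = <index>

first_bad_hop = 1

  1: Δx=+1 Δy=+0 Δt=2 [BAD: Δcyc=2≠L]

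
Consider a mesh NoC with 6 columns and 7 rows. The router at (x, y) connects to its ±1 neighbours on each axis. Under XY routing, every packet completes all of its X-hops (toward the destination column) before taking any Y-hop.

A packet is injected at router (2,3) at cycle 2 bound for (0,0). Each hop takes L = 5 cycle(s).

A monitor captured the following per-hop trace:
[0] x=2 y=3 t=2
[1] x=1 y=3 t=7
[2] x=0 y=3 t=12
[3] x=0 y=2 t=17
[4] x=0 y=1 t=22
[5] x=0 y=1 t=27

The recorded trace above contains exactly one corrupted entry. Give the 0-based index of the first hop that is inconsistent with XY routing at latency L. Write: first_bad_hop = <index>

first_bad_hop = 5

[1] (-1,+0) / 5c ⇒ ok
[2] (-1,+0) / 5c ⇒ ok
[3] (+0,-1) / 5c ⇒ ok
[4] (+0,-1) / 5c ⇒ ok
[5] (+0,+0) / 5c ⇒ BAD: non-unit step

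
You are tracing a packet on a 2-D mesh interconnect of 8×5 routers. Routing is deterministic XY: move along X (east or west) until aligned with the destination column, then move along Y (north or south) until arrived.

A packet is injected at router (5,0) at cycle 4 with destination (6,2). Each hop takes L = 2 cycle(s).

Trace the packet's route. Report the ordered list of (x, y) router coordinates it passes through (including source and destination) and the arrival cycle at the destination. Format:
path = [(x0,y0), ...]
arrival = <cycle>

path = [(5,0), (6,0), (6,1), (6,2)]
arrival = 10

[0] x=5 y=0 t=4
[1] x=6 y=0 t=6 →E
[2] x=6 y=1 t=8 →N
[3] x=6 y=2 t=10 →N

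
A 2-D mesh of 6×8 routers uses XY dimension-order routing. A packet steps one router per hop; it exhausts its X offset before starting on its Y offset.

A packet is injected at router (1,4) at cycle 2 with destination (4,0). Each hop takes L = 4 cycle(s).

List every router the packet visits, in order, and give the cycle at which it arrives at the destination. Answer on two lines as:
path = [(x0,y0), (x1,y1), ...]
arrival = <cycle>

path = [(1,4), (2,4), (3,4), (4,4), (4,3), (4,2), (4,1), (4,0)]
arrival = 30

#0 — 1,4 | c2
#1 — 2,4 | c6 | E
#2 — 3,4 | c10 | E
#3 — 4,4 | c14 | E
#4 — 4,3 | c18 | S
#5 — 4,2 | c22 | S
#6 — 4,1 | c26 | S
#7 — 4,0 | c30 | S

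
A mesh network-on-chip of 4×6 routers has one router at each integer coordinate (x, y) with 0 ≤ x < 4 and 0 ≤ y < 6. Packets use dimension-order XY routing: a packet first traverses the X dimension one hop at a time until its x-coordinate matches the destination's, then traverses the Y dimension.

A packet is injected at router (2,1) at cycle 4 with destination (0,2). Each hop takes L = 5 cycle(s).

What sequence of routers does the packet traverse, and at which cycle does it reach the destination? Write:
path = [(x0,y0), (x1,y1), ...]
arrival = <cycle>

#0 — 2,1 | c4
#1 — 1,1 | c9 | W
#2 — 0,1 | c14 | W
#3 — 0,2 | c19 | N

path = [(2,1), (1,1), (0,1), (0,2)]
arrival = 19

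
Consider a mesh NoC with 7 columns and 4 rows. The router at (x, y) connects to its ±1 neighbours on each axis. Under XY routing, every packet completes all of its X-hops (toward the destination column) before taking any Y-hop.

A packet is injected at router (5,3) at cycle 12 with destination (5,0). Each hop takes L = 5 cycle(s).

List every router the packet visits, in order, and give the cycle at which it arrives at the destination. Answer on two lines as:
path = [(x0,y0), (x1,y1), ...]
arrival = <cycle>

src (5,3)  cyc=12
S→(5,2)  cyc=17
S→(5,1)  cyc=22
S→(5,0)  cyc=27

path = [(5,3), (5,2), (5,1), (5,0)]
arrival = 27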